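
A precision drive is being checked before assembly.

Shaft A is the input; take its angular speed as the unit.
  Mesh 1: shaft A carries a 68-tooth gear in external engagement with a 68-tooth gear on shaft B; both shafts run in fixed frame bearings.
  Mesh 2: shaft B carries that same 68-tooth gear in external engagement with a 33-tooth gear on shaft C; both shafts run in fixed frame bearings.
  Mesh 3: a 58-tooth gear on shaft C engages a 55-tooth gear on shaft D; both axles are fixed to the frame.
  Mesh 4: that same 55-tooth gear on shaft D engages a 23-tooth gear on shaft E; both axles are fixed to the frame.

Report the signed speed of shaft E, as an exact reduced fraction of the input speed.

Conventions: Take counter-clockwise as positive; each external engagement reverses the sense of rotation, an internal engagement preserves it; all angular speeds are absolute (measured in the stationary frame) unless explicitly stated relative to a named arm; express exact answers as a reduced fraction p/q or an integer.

4-mesh fixed-axis compound train (all bearings frame-fixed)
mesh 1 [68T→68T]: |ω|/ω_in = 1×68/68 = 1, sense flips to −
mesh 2 [68T→33T]: |ω|/ω_in = 1×68/33 = 68/33, sense flips to +
mesh 3 [58T→55T]: |ω|/ω_in = (68/33)×58/55 = 3944/1815, sense flips to −
mesh 4 [55T→23T]: |ω|/ω_in = (3944/1815)×55/23 = 3944/759, sense flips to +
signed output speed (× input speed) = 3944/759

3944/759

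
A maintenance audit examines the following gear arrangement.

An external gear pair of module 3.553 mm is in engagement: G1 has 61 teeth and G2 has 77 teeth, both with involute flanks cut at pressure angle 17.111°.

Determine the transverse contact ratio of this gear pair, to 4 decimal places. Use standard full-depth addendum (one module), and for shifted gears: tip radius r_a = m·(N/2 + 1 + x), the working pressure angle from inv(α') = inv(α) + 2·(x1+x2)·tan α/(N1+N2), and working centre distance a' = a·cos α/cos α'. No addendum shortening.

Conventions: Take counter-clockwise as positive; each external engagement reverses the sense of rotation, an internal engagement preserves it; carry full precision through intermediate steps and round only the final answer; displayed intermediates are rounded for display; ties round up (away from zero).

recognized (one external pair, fixed centres): single-mesh tooth geometry, m = 3.553, N1 = 61, N2 = 77
base radii: r_b1 = 103.569824, r_b2 = 130.735680
tip radii: r_a1 = 111.919500, r_a2 = 140.343500
no profile shift: α' = α, a' = a
action lengths: √(r_a1²−r_b1²) = 42.417755, √(r_a2²−r_b2²) = 51.034106
base pitch p_b = π·m·cos α = 10.668007
CR = (42.417755 + 51.034106 − 245.157000·sin 17.11100°)/10.668007 = 1.998577
contact ratio ≈ 1.9986

1.9986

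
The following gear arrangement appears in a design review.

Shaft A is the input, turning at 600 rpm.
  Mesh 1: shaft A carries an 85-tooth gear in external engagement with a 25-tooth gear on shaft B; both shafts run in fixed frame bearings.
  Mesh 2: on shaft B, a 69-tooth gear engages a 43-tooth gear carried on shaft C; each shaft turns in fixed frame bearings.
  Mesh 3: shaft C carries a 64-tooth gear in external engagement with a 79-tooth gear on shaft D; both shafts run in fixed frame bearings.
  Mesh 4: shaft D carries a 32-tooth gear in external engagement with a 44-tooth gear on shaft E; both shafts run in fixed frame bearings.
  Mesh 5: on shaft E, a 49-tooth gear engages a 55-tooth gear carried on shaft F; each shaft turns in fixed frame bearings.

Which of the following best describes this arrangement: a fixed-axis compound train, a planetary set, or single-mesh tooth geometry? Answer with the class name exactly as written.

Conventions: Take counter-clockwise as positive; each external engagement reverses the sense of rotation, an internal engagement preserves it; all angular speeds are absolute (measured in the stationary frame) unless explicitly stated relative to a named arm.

fixed-axis compound train

class = fixed-axis compound train [5 meshes; 5 ratios multiply, 5 sense flips]
classification: fixed-axis compound train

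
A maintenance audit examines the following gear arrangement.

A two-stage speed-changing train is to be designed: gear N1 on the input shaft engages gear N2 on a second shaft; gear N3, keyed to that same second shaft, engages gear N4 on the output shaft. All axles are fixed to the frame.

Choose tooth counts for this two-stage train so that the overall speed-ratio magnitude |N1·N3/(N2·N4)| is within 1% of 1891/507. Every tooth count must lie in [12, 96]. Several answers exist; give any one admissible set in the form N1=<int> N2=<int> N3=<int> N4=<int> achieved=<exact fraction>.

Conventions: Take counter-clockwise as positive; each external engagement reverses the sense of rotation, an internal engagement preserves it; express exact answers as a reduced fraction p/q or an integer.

N1=31 N2=13 N3=61 N4=39 achieved=1891/507

class = fixed-axis compound train [2-stage, 1891/507 wanted]
target = 1891/507 in lowest terms: an exact hit needs N1·N3 = k·1891 and N2·N4 = k·507 for one integer k, every count in [12, 96]; additionally prefer no 1:1 stage (N1 ≠ N2, N3 ≠ N4)
k = 1: N1·N3 = 1891 = 31·61, N2·N4 = 507 = 13·39
achieved = 31·61/(13·39) = 1891/507; |achieved − target| = 0 ≤ 1891/50700 ✓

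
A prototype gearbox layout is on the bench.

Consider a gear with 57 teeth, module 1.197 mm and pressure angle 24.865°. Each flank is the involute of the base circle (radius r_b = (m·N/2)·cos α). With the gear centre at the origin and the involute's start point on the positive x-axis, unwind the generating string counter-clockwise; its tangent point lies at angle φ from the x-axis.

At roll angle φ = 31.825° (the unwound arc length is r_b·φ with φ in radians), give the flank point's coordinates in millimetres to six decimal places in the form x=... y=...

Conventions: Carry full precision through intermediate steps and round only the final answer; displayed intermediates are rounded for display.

x=35.364866 y=1.714146

single-mesh involute tooth geometry (57T wheel at module 1.197)
pitch radius r_p = m·N/2 = 1.197·57/2 = 34.114500
base radius r_b = r_p·cos α = 34.114500·cos 24.865° = 30.952121
roll angle φ = 31.825° = 0.55545103 rad
x = r_b·(cos φ + φ·sin φ) = 35.364866
y = r_b·(sin φ − φ·cos φ) = 1.714146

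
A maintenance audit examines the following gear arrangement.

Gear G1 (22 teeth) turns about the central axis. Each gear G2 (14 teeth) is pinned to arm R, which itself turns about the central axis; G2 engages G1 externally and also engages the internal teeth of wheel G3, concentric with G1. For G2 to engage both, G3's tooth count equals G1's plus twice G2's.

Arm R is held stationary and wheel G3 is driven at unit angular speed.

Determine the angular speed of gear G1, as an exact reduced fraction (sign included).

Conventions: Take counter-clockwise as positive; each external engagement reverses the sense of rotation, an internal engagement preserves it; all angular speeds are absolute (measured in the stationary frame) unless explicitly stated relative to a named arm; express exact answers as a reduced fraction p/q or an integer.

-25/11

planetary set (22T centre, 14T on arm, 50T internal) — Willis relation
ring teeth: 22 + 2·14 = 50
22(ω_sun−ω_arm) = −50(ω_ring−ω_arm),  ω_arm = 0, ω_ring = 1
ω_sun = 0 − (50/22)(1−0) = -25/11
exact speed ratio = -25/11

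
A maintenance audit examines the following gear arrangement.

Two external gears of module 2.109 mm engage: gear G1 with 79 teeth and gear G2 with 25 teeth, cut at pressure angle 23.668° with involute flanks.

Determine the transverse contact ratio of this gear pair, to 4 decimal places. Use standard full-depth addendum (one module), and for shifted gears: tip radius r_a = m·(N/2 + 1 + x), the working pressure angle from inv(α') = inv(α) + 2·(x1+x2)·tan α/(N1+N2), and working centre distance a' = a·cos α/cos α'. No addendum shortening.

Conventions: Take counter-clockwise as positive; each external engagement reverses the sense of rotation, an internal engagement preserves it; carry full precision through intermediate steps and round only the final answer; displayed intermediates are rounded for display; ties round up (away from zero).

single-mesh involute tooth geometry (79T engaging 25T at module 2.109)
base radii: r_b1 = 76.298420, r_b2 = 24.145069
tip radii: r_a1 = 85.414500, r_a2 = 28.471500
no profile shift: α' = α, a' = a
action lengths: √(r_a1²−r_b1²) = 38.395156, √(r_a2²−r_b2²) = 15.087807
base pitch p_b = π·m·cos α = 6.068318
CR = (38.395156 + 15.087807 − 109.668000·sin 23.66800°)/6.068318 = 1.558627
contact ratio ≈ 1.5586

1.5586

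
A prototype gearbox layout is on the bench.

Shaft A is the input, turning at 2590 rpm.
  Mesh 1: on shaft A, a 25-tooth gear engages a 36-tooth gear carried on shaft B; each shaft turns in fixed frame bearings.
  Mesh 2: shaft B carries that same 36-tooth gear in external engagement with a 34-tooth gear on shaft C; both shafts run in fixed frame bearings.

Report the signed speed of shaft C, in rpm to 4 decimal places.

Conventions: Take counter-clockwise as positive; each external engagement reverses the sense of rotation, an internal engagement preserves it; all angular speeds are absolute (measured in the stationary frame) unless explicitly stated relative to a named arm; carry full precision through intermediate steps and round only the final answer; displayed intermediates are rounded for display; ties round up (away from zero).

+1904.4118 rpm

recognized (3 fixed axles, 2 meshes): fixed-axis compound train
mesh 1 [25T→36T]: ω = 2590.0000×25/36 = 1798.6111 rpm, sense flips to −
mesh 2 [36T→34T]: ω = 1798.6111×36/34 = 1904.4118 rpm, sense flips to +
signed output speed = +1904.4118 rpm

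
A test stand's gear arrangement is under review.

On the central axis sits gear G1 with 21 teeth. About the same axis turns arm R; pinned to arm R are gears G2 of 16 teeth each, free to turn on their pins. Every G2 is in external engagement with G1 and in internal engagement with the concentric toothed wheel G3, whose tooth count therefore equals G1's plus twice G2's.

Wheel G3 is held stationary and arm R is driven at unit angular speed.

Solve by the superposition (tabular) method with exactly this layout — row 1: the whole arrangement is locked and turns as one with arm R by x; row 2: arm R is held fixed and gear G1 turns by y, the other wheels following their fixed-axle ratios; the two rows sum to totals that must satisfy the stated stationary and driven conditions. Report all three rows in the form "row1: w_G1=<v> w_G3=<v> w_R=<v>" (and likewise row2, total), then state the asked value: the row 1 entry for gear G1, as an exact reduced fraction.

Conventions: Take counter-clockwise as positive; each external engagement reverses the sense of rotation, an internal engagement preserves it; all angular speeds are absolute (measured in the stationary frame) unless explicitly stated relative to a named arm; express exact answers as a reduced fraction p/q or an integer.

recognized (axles ride arm R): planetary set, 21/16/53 teeth
row 1 — lock + rotate with arm: ω_sun = ω_ring = ω_arm = x
row 2 — arm fixed, fixed-axis ratios: sun y, ring −(21/53)·y, arm 0
boundary: total ω_ring = x − (21/53)·y = 0 and total ω_arm = x = 1  ⇒  y = 53/21, x = 1
row 2 ring = −(21/53)·53/21 = -1
totals (row 1 + row 2): sun 1 + 53/21 = 74/21, ring 1 + (-1) = 0, arm 1 + 0 = 1
asked cell (row1, sun) = 1

row1: w_G1=1 w_G3=1 w_R=1
row2: w_G1=53/21 w_G3=-1 w_R=0
total: w_G1=74/21 w_G3=0 w_R=1
asked value: 1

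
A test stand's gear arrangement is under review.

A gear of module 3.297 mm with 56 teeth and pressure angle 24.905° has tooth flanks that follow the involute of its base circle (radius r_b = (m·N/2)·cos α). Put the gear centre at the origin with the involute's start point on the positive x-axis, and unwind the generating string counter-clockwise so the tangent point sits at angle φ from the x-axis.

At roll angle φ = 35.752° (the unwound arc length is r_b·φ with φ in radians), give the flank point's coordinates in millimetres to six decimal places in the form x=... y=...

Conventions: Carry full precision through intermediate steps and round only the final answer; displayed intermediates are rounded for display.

single-mesh involute tooth geometry (56T wheel at module 3.297)
pitch radius r_p = m·N/2 = 3.297·56/2 = 92.316000
base radius r_b = r_p·cos α = 92.316000·cos 24.905° = 83.731283
roll angle φ = 35.752° = 0.62399011 rad
x = r_b·(cos φ + φ·sin φ) = 98.479483
y = r_b·(sin φ − φ·cos φ) = 6.520706

x=98.479483 y=6.520706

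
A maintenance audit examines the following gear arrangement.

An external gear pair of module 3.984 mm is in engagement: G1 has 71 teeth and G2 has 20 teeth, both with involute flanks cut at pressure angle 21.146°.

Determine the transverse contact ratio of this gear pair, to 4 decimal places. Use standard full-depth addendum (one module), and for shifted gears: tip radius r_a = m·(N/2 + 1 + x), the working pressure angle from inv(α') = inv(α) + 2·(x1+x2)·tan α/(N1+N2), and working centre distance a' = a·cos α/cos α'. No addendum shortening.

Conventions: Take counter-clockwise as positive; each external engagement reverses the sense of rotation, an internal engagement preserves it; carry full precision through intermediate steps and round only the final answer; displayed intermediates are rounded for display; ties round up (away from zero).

1.6316

class = single-mesh tooth geometry [involute pair 71T × 20T, m = 3.984]
base radii: r_b1 = 131.908565, r_b2 = 37.157342
tip radii: r_a1 = 145.416000, r_a2 = 43.824000
no profile shift: α' = α, a' = a
action lengths: √(r_a1²−r_b1²) = 61.204115, √(r_a2²−r_b2²) = 23.235208
base pitch p_b = π·m·cos α = 11.673323
CR = (61.204115 + 23.235208 − 181.272000·sin 21.14600°)/11.673323 = 1.631603
contact ratio ≈ 1.6316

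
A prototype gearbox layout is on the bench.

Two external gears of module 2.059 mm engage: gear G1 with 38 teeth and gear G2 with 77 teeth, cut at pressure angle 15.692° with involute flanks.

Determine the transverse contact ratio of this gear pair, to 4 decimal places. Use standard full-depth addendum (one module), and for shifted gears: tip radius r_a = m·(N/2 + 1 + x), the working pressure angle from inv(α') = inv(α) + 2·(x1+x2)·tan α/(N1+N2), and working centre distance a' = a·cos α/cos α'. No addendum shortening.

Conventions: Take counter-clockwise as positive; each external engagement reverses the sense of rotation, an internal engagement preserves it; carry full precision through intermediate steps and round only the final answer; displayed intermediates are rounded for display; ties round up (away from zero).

2.0465

recognized (one external pair, fixed centres): single-mesh tooth geometry, m = 2.059, N1 = 38, N2 = 77
base radii: r_b1 = 37.662942, r_b2 = 76.317013
tip radii: r_a1 = 41.180000, r_a2 = 81.330500
no profile shift: α' = α, a' = a
action lengths: √(r_a1²−r_b1²) = 16.652184, √(r_a2²−r_b2²) = 28.113408
base pitch p_b = π·m·cos α = 6.227454
CR = (16.652184 + 28.113408 − 118.392500·sin 15.69200°)/6.227454 = 2.046493
contact ratio ≈ 2.0465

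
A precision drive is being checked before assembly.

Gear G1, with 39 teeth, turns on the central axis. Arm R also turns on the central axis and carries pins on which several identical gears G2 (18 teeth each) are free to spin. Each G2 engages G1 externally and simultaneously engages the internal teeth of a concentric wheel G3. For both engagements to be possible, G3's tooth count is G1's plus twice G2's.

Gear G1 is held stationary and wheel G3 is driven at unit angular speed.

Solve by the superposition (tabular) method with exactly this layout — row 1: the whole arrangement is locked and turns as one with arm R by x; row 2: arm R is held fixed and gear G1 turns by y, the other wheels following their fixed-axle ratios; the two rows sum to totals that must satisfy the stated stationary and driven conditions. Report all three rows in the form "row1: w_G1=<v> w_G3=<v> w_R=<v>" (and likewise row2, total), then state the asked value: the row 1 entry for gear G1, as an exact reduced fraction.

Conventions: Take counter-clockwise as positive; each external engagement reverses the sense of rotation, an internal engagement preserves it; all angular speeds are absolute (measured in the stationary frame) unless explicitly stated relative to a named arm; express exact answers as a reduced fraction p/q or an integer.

row1: w_G1=25/38 w_G3=25/38 w_R=25/38
row2: w_G1=-25/38 w_G3=13/38 w_R=0
total: w_G1=0 w_G3=1 w_R=25/38
asked value: 25/38

topology: planetary set — G1 39T / G2 18T / G3 75T, arm = carrier (Willis)
superposition row 1 [locked train]: every member turns x
row 2 — arm fixed, fixed-axis ratios: sun y, ring −(39/75)·y, arm 0
boundary: total ω_sun = x + y = 0 and total ω_ring = x − (39/75)·y = 1  ⇒  y = -25/38, x = 25/38
row 2 ring = −(39/75)·(-25/38) = 13/38
totals (row 1 + row 2): sun 25/38 + (-25/38) = 0, ring 25/38 + 13/38 = 1, arm 25/38 + 0 = 25/38
asked cell (row1, sun) = 25/38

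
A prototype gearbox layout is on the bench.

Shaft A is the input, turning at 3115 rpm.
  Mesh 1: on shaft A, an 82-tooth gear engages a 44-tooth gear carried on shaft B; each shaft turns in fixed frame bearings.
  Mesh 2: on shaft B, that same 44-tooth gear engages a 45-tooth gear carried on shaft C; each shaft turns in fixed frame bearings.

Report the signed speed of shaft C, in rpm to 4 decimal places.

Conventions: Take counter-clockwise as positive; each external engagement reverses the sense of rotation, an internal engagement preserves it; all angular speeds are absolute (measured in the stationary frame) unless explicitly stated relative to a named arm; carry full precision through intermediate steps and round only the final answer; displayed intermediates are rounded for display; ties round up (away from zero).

+5676.2222 rpm

recognized (3 fixed axles, 2 meshes): fixed-axis compound train
mesh 1 [82T→44T]: ω = 3115.0000×82/44 = 5805.2273 rpm, sense flips to −
mesh 2 [44T→45T]: ω = 5805.2273×44/45 = 5676.2222 rpm, sense flips to +
signed output speed = +5676.2222 rpm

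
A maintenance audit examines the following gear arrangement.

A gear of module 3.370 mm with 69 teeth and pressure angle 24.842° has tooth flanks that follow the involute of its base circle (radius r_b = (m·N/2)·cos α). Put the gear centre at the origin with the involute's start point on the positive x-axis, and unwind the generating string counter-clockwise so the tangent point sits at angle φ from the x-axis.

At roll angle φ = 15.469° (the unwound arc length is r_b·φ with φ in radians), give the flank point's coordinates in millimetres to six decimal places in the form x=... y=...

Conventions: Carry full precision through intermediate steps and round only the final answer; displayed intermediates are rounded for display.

class = single-mesh tooth geometry [base-circle involute, m = 3.370, 69T]
pitch radius r_p = m·N/2 = 3.370·69/2 = 116.265000
base radius r_b = r_p·cos α = 116.265000·cos 24.842° = 105.506972
roll angle φ = 15.469° = 0.26998498 rad
x = r_b·(cos φ + φ·sin φ) = 109.282483
y = r_b·(sin φ − φ·cos φ) = 0.687084

x=109.282483 y=0.687084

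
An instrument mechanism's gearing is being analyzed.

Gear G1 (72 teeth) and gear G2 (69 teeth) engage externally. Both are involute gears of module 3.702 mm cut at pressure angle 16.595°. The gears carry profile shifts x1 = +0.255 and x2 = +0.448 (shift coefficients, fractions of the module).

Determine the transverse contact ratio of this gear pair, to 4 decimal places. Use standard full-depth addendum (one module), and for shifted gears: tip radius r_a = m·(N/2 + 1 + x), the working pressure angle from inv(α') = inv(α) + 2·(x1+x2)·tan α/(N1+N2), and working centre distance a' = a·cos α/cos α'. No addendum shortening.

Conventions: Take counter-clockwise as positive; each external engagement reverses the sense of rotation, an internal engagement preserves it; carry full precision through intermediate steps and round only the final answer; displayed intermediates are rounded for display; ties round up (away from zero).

single-mesh involute tooth geometry (72T engaging 69T at module 3.702)
base radii: r_b1 = 127.720888, r_b2 = 122.399185
tip radii: r_a1 = 137.918010, r_a2 = 133.079496
inv(α') = inv(16.595°) + 2·(+0.255+0.448)·tan α/(72+69) = 0.01135226  ⇒  α' = 18.31525°
a' = a·cos α / cos α' = 260.9910·cos 16.595°/cos 18.31525° = 263.466808
action lengths: √(r_a1²−r_b1²) = 52.045674, √(r_a2²−r_b2²) = 52.235925
base pitch p_b = π·m·cos α = 11.145750
CR = (52.045674 + 52.235925 − 263.466808·sin 18.31525°)/11.145750 = 1.927949
contact ratio ≈ 1.9279

1.9279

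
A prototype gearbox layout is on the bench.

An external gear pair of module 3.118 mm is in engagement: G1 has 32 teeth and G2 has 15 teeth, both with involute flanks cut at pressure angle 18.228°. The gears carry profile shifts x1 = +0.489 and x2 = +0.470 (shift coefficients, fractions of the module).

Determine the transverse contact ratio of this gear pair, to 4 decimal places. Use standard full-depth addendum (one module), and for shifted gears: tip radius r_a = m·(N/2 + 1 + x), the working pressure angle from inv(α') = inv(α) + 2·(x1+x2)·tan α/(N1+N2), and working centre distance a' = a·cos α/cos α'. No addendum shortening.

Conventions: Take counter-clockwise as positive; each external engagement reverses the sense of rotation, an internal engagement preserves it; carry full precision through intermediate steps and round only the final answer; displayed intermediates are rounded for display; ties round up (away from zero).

1.4765

class = single-mesh tooth geometry [involute pair 32T × 15T, m = 3.118]
base radii: r_b1 = 47.384585, r_b2 = 22.211524
tip radii: r_a1 = 54.530702, r_a2 = 27.968460
inv(α') = inv(18.228°) + 2·(+0.489+0.470)·tan α/(32+15) = 0.02462552  ⇒  α' = 23.48954°
a' = a·cos α / cos α' = 73.2730·cos 18.228°/cos 23.48954° = 75.884439
action lengths: √(r_a1²−r_b1²) = 26.987007, √(r_a2²−r_b2²) = 16.996557
base pitch p_b = π·m·cos α = 9.303942
CR = (26.987007 + 16.996557 − 75.884439·sin 23.48954°)/9.303942 = 1.476515
contact ratio ≈ 1.4765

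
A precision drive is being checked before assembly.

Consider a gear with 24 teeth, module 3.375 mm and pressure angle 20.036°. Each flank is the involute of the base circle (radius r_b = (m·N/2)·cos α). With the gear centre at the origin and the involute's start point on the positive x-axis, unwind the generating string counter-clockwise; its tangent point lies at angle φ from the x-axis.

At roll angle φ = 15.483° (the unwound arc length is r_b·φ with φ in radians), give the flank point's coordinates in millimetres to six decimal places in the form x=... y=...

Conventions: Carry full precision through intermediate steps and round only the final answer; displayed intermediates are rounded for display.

x=39.412818 y=0.248452

single-mesh involute tooth geometry (24T wheel at module 3.375)
pitch radius r_p = m·N/2 = 3.375·24/2 = 40.500000
base radius r_b = r_p·cos α = 40.500000·cos 20.036° = 38.048840
roll angle φ = 15.483° = 0.27022933 rad
x = r_b·(cos φ + φ·sin φ) = 39.412818
y = r_b·(sin φ − φ·cos φ) = 0.248452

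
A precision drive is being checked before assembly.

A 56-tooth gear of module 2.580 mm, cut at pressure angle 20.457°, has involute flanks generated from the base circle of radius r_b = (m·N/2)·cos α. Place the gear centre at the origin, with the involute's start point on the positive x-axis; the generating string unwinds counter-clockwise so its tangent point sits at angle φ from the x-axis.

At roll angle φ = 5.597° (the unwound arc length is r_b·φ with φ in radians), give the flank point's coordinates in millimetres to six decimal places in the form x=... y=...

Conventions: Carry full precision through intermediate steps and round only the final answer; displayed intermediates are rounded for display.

x=68.006337 y=0.021011

single-mesh involute tooth geometry (56T wheel at module 2.580)
pitch radius r_p = m·N/2 = 2.580·56/2 = 72.240000
base radius r_b = r_p·cos α = 72.240000·cos 20.457° = 67.684167
roll angle φ = 5.597° = 0.09768608 rad
x = r_b·(cos φ + φ·sin φ) = 68.006337
y = r_b·(sin φ − φ·cos φ) = 0.021011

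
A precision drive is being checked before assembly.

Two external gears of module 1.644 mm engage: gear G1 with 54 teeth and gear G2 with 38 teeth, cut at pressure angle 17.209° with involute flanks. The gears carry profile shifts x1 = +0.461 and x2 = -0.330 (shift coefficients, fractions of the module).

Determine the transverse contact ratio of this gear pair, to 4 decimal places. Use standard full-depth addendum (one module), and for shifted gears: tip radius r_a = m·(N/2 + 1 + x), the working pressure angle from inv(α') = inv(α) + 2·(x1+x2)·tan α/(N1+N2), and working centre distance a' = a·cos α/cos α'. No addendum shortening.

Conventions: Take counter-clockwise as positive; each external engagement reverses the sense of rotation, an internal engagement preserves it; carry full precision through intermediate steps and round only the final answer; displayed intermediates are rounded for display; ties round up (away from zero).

1.8589

single-mesh involute tooth geometry (54T engaging 38T at module 1.644)
base radii: r_b1 = 42.400834, r_b2 = 29.837624
tip radii: r_a1 = 46.789884, r_a2 = 32.337480
inv(α') = inv(17.209°) + 2·(+0.461-0.330)·tan α/(54+38) = 0.01025218  ⇒  α' = 17.71952°
a' = a·cos α / cos α' = 75.6240·cos 17.209°/cos 17.71952° = 75.836296
action lengths: √(r_a1²−r_b1²) = 19.785413, √(r_a2²−r_b2²) = 12.467110
base pitch p_b = π·m·cos α = 4.933561
CR = (19.785413 + 12.467110 − 75.836296·sin 17.71952°)/4.933561 = 1.858934
contact ratio ≈ 1.8589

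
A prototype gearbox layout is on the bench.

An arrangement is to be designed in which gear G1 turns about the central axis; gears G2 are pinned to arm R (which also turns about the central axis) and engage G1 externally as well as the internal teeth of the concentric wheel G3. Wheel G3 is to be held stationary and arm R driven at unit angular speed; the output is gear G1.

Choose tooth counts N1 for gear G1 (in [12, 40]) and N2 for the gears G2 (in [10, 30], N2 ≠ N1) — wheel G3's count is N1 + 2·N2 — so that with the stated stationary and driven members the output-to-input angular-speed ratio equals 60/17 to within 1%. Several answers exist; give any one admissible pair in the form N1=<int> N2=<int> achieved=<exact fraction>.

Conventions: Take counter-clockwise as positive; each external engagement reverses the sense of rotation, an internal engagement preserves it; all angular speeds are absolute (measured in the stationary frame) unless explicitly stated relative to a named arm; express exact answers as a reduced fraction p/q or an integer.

N1=17 N2=13 achieved=60/17

design class (target 60/17): planetary set
Willis with ω_ring = 0: ω_sun/ω_arm = (N1+N3)/N1; set equal to 60/17  ⇒  N3/N1 = 60/17 − 1 = 43/17
N3 = N1 + 2·N2  ⇒  N2/N1 = (N3/N1 − 1)/2 = (43/17 − 1)/2 = 13/17
smallest multiple with N1 ≥ 12 and N2 ≥ 10: k = 1  ⇒  N1 = 1·17 = 17, N2 = 1·13 = 13 (N1 ≤ 40, N2 ≤ 30, N2 ≠ N1 ✓), N3 = 17 + 2·13 = 43
check: (N1+N3)/N1 with N1 = 17, N3 = 43 gives 60/17; |achieved − target| = 0 ≤ 3/85 ✓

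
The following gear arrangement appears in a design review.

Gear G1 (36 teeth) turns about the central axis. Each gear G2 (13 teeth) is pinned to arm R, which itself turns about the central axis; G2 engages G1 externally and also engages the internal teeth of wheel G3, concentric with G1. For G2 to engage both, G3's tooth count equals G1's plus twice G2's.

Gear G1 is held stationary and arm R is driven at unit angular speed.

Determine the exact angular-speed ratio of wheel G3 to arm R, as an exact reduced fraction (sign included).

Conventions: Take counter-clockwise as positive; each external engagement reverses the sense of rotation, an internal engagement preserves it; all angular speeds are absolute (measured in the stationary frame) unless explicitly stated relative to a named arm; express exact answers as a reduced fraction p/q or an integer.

topology: planetary set — G1 36T / G2 13T / G3 62T, arm = carrier (Willis)
ring teeth: 36 + 2·13 = 62
36(ω_sun−ω_arm) = −62(ω_ring−ω_arm),  ω_sun = 0, ω_arm = 1
ω_ring = 1 − (36/62)(0−1) = 49/31
ω_out/ω_in = 49/31

49/31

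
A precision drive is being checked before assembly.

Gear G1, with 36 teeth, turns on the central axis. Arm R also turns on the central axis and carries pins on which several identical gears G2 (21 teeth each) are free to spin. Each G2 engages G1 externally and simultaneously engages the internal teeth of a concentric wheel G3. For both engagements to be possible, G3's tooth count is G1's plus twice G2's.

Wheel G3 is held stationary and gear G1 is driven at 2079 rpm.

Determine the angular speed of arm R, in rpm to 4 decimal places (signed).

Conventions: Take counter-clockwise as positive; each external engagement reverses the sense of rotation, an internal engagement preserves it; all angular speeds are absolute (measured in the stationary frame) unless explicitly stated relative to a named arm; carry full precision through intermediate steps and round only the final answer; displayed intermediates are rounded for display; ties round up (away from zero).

planetary set (36T centre, 21T on arm, 78T internal) — Willis relation
normalise by the input: solve with ω_sun = 1, then scale by 2079 rpm
ring teeth: 36 + 2·21 = 78
36(ω_sun−ω_arm) = −78(ω_ring−ω_arm),  ω_ring = 0, ω_sun = 1
36(1−ω_arm) = −78(0−ω_arm)  ⇒  114·ω_arm = 36  ⇒  ω_arm = 6/19
scale: ω_arm = 6/19 × 2079 rpm = +656.5263 rpm

+656.5263 rpm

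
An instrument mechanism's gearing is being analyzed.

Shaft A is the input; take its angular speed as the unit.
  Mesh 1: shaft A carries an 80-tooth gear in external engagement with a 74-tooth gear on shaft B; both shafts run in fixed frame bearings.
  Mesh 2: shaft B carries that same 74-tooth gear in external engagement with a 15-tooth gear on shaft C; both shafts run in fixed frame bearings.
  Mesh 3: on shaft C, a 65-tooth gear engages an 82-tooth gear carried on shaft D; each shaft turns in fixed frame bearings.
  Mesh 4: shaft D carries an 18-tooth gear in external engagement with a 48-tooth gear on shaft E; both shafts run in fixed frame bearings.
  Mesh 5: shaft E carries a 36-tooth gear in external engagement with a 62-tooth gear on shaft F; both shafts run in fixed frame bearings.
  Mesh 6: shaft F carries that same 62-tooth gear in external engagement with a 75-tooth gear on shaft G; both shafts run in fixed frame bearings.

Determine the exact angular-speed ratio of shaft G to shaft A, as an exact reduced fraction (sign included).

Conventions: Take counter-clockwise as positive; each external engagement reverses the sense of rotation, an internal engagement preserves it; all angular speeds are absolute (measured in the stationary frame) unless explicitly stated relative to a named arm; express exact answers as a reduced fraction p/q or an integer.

156/205

class = fixed-axis compound train [6 meshes; 6 ratios multiply, 6 sense flips]
mesh 1 [80T→74T]: running ratio 40/37, sense −
mesh 2 [74T→15T]: running ratio 16/3, sense +
mesh 3 [65T→82T]: running ratio 520/123, sense −
mesh 4 [18T→48T]: running ratio 65/41, sense +
mesh 5 [36T→62T]: running ratio 1170/1271, sense −
mesh 6 [62T→75T]: running ratio 156/205, sense +
ω_out/ω_in = 156/205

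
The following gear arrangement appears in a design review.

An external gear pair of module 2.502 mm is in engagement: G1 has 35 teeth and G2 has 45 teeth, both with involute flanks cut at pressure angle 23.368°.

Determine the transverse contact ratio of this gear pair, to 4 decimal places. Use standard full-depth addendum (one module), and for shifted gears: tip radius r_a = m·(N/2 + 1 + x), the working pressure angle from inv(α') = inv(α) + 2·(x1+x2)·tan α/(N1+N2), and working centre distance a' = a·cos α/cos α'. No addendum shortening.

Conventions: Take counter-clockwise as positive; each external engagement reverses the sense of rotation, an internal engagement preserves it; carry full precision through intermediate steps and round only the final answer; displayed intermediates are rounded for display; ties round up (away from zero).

topology: single-mesh involute geometry — m = 2.502, 35T/45T pair
base radii: r_b1 = 40.193592, r_b2 = 51.677475
tip radii: r_a1 = 46.287000, r_a2 = 58.797000
no profile shift: α' = α, a' = a
action lengths: √(r_a1²−r_b1²) = 22.955643, √(r_a2²−r_b2²) = 28.045066
base pitch p_b = π·m·cos α = 7.215537
CR = (22.955643 + 28.045066 − 100.080000·sin 23.36800°)/7.215537 = 1.566821
contact ratio ≈ 1.5668

1.5668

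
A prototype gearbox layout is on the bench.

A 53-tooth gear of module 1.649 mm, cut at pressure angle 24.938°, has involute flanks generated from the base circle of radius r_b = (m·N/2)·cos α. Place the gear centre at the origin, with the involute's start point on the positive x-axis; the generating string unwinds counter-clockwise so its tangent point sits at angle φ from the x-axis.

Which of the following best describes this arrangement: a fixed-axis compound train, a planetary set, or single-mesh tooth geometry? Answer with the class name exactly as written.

single-mesh tooth geometry

topology: single-mesh involute geometry — m = 1.649, N = 53
classification: single-mesh tooth geometry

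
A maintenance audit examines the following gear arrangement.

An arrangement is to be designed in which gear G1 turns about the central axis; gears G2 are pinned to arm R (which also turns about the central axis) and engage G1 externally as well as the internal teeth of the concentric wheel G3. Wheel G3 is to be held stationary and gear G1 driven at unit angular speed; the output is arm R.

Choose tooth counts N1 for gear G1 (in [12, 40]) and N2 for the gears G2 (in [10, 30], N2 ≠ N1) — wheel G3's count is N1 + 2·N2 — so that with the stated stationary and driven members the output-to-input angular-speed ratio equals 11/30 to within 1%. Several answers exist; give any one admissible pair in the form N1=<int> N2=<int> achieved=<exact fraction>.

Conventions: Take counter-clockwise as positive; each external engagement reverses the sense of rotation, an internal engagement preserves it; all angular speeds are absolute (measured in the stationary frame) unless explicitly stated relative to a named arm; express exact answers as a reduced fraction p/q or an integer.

N1=33 N2=12 achieved=11/30

class = planetary set [ratio 11/30 wanted; Willis about the carrier]
Willis with ω_ring = 0: ω_arm/ω_sun = N1/(N1+N3); set equal to 11/30  ⇒  N3/N1 = 1/(11/30) − 1 = 19/11
N3 = N1 + 2·N2  ⇒  N2/N1 = (N3/N1 − 1)/2 = (19/11 − 1)/2 = 4/11
smallest multiple with N1 ≥ 12 and N2 ≥ 10: k = 3  ⇒  N1 = 3·11 = 33, N2 = 3·4 = 12 (N1 ≤ 40, N2 ≤ 30, N2 ≠ N1 ✓), N3 = 33 + 2·12 = 57
check: N1/(N1+N3) with N1 = 33, N3 = 57 gives 11/30; |achieved − target| = 0 ≤ 11/3000 ✓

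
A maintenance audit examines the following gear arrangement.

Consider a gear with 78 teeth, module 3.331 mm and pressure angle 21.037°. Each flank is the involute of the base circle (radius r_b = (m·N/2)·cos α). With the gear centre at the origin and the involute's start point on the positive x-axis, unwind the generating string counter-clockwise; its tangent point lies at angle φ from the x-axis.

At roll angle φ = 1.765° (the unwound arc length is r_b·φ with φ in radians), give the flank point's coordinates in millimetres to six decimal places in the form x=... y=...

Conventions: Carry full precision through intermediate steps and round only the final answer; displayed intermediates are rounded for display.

x=121.307927 y=0.001181

recognized (one wheel, involute flank): single-mesh tooth geometry, m = 3.331, N = 78
pitch radius r_p = m·N/2 = 3.331·78/2 = 129.909000
base radius r_b = r_p·cos α = 129.909000·cos 21.037° = 121.250410
roll angle φ = 1.765° = 0.03080506 rad
x = r_b·(cos φ + φ·sin φ) = 121.307927
y = r_b·(sin φ − φ·cos φ) = 0.001181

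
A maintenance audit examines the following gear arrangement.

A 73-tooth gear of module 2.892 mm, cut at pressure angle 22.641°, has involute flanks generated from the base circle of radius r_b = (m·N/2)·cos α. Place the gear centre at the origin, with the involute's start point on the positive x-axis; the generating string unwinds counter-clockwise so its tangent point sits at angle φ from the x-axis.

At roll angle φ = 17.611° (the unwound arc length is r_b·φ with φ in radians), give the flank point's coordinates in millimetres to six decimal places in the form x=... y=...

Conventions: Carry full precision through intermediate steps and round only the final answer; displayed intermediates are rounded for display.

x=101.917132 y=0.934150

class = single-mesh tooth geometry [base-circle involute, m = 2.892, 73T]
pitch radius r_p = m·N/2 = 2.892·73/2 = 105.558000
base radius r_b = r_p·cos α = 105.558000·cos 22.641° = 97.423171
roll angle φ = 17.611° = 0.30736993 rad
x = r_b·(cos φ + φ·sin φ) = 101.917132
y = r_b·(sin φ − φ·cos φ) = 0.934150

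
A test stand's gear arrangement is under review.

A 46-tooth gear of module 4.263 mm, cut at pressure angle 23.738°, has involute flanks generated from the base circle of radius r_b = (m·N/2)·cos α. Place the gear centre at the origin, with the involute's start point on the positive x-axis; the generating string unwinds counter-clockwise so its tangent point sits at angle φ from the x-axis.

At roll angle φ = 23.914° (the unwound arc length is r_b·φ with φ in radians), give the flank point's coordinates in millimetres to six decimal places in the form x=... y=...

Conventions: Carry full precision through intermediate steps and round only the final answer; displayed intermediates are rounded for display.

single-mesh involute tooth geometry (46T wheel at module 4.263)
pitch radius r_p = m·N/2 = 4.263·46/2 = 98.049000
base radius r_b = r_p·cos α = 98.049000·cos 23.738° = 89.753644
roll angle φ = 23.914° = 0.41737804 rad
x = r_b·(cos φ + φ·sin φ) = 97.234194
y = r_b·(sin φ − φ·cos φ) = 2.137643

x=97.234194 y=2.137643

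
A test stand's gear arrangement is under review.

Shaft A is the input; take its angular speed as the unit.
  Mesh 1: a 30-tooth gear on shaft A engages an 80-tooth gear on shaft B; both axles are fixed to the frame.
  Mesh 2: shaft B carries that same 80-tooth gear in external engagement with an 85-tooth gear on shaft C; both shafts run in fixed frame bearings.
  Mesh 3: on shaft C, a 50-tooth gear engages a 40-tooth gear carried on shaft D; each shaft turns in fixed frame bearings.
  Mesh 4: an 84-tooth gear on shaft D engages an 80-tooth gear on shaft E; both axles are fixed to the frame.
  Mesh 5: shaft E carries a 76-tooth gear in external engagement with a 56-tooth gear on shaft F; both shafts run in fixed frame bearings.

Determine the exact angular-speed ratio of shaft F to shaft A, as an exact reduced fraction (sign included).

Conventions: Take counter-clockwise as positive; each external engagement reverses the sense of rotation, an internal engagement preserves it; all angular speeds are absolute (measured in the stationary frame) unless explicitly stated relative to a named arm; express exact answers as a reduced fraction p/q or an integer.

class = fixed-axis compound train [5 meshes; 5 ratios multiply, 5 sense flips]
mesh 1 [30T→80T]: running ratio 3/8, sense −
mesh 2 [80T→85T]: running ratio 6/17, sense +
mesh 3 [50T→40T]: running ratio 15/34, sense −
mesh 4 [84T→80T]: running ratio 63/136, sense +
mesh 5 [76T→56T]: running ratio 171/272, sense −
ω_out/ω_in = -171/272

-171/272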